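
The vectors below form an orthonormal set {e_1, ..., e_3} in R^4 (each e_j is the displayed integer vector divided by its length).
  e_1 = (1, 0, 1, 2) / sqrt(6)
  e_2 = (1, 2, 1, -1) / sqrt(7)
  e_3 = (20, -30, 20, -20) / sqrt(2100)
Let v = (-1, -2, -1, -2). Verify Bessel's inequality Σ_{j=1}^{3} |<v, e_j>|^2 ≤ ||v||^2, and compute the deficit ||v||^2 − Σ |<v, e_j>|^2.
Σ |<v, e_j>|^2 = 10; ||v||^2 = 10; deficit = 0

Write each e_j = u_j / sqrt(<u_j, u_j>) where u_j is the displayed integer vector. Then <v, e_j> = <v, u_j> / sqrt(<u_j, u_j>), so |<v, e_j>|^2 = <v, u_j>^2 / <u_j, u_j>.
Coefficients: <v, e_1> = -6/sqrt(6), <v, e_2> = -4/sqrt(7), <v, e_3> = 60/sqrt(2100).
Square and sum: Σ |<v, e_j>|^2 = 10.
Compute ||v||^2 = v·v = 10.
Deficit = 10 − 10 = 0 ≥ 0, confirming Bessel's inequality. (The deficit equals ||v − Σ <v,e_j> e_j||^2, the squared distance from v to span{e_j}.)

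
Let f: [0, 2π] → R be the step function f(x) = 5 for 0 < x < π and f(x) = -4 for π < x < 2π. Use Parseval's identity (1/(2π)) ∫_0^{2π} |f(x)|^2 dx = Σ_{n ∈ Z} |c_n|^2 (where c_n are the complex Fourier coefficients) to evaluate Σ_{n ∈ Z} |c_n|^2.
Σ |c_n|^2 = 41/2

Parseval equates the L^2 energy of f (normalised by 1/(2π)) with the ℓ^2 sum of its Fourier coefficients: (1/(2π)) ∫_0^{2π} |f|^2 = Σ |c_n|^2.
Compute the left side: (1/(2π)) [∫_0^π 5^2 dx + ∫_π^{2π} (-4)^2 dx] = (1/(2π)) · (25π + 16π) = (25 + 16)/2 = 41/2.
So Σ_{n ∈ Z} |c_n|^2 = 41/2.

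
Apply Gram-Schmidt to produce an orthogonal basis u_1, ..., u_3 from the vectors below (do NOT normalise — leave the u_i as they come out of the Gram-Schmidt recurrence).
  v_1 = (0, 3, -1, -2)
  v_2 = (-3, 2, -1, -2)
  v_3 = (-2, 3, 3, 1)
Orthogonal basis:
  u_1 = (0, 3, -1, -2)
  u_2 = (-3, -5/14, -3/14, -3/7)
  u_3 = (-100/131, 300/131, 442/131, 229/131)

Apply the Gram-Schmidt recurrence
  u_1 = v_1
  u_i = v_i − Σ_{j<i} ((v_i · u_j) / (u_j · u_j)) · u_j.

Step by step this gives:
  u_1 = (0, 3, -1, -2)
  u_2 = (-3, -5/14, -3/14, -3/7)
  u_3 = (-100/131, 300/131, 442/131, 229/131)

Orthogonality check:
  u_2 · u_1 = 0 (should be 0)
  u_3 · u_1 = 0 (should be 0)
  u_3 · u_2 = 0 (should be 0)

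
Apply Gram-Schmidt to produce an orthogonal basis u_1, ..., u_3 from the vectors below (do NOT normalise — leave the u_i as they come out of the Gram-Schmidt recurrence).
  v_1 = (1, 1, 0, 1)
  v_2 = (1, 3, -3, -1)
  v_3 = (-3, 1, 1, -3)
Orthogonal basis:
  u_1 = (1, 1, 0, 1)
  u_2 = (0, 2, -3, -2)
  u_3 = (-4/3, 106/51, 32/17, -38/51)

Apply the Gram-Schmidt recurrence
  u_1 = v_1
  u_i = v_i − Σ_{j<i} ((v_i · u_j) / (u_j · u_j)) · u_j.

Step by step this gives:
  u_1 = (1, 1, 0, 1)
  u_2 = (0, 2, -3, -2)
  u_3 = (-4/3, 106/51, 32/17, -38/51)

Orthogonality check:
  u_2 · u_1 = 0 (should be 0)
  u_3 · u_1 = 0 (should be 0)
  u_3 · u_2 = 0 (should be 0)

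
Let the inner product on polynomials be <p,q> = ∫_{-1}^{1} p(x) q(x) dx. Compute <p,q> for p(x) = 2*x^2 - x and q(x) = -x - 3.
<p,q> = -10/3

Expand the product: p(x)·q(x) = -2*x^3 - 5*x^2 + 3*x.
∫_{-1}^{1} of each monomial x^k gives [2/(k+1) if k even, 0 if k odd]. Integrating term-by-term (or equivalently evaluating the antiderivative F(x) = -x^4/2 - 5*x^3/3 + 3*x^2/2 at the endpoints):
  F(1) − F(−1) = -2/3 − (8/3) = -10/3.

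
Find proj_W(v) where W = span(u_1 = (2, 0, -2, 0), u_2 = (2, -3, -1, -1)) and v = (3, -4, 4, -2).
proj_W(v) = (1/3, -5, 4/3, -5/3)

Set up U = [u_1 | ... | u_2] ∈ R^(4×2). The projector onto W = col(U) is P = U (U^T U)^(-1) U^T.
Compute U^T U =
  [8, 6]
  [6, 15],
and U^T v = (-2, 16).
Solve U^T U · c = U^T v for the coefficients: c = (-3/2, 5/3). The projection is proj_W(v) = U c.
Check: (v - proj_W(v)) · u_1 = 0  (should be 0).
Check: (v - proj_W(v)) · u_2 = 0  (should be 0).
Result: proj_W(v) = (1/3, -5, 4/3, -5/3).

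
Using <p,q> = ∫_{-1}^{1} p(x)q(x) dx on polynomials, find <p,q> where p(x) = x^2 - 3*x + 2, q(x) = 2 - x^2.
<p,q> = 38/5

Expand the product: p(x)·q(x) = -x^4 + 3*x^3 - 6*x + 4.
∫_{-1}^{1} of each monomial x^k gives [2/(k+1) if k even, 0 if k odd]. Integrating term-by-term (or equivalently evaluating the antiderivative F(x) = -x^5/5 + 3*x^4/4 - 3*x^2 + 4*x at the endpoints):
  F(1) − F(−1) = 31/20 − (-121/20) = 38/5.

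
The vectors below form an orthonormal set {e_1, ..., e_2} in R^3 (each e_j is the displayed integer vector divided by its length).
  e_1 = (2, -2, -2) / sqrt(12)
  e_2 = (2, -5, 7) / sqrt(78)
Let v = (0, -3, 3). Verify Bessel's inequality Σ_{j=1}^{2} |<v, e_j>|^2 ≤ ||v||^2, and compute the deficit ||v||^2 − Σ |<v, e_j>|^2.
Σ |<v, e_j>|^2 = 216/13; ||v||^2 = 18; deficit = 18/13

Write each e_j = u_j / sqrt(<u_j, u_j>) where u_j is the displayed integer vector. Then <v, e_j> = <v, u_j> / sqrt(<u_j, u_j>), so |<v, e_j>|^2 = <v, u_j>^2 / <u_j, u_j>.
Coefficients: <v, e_1> = 0/sqrt(12), <v, e_2> = 36/sqrt(78).
Square and sum: Σ |<v, e_j>|^2 = 216/13.
Compute ||v||^2 = v·v = 18.
Deficit = 18 − 216/13 = 18/13 ≥ 0, confirming Bessel's inequality. (The deficit equals ||v − Σ <v,e_j> e_j||^2, the squared distance from v to span{e_j}.)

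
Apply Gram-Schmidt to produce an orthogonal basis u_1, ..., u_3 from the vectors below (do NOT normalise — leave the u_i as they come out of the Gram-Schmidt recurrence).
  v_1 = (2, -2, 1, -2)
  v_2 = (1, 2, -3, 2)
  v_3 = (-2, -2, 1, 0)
Orthogonal basis:
  u_1 = (2, -2, 1, -2)
  u_2 = (31/13, 8/13, -30/13, 8/13)
  u_3 = (-8/17, -24/17, -12/17, 10/17)

Apply the Gram-Schmidt recurrence
  u_1 = v_1
  u_i = v_i − Σ_{j<i} ((v_i · u_j) / (u_j · u_j)) · u_j.

Step by step this gives:
  u_1 = (2, -2, 1, -2)
  u_2 = (31/13, 8/13, -30/13, 8/13)
  u_3 = (-8/17, -24/17, -12/17, 10/17)

Orthogonality check:
  u_2 · u_1 = 0 (should be 0)
  u_3 · u_1 = 0 (should be 0)
  u_3 · u_2 = 0 (should be 0)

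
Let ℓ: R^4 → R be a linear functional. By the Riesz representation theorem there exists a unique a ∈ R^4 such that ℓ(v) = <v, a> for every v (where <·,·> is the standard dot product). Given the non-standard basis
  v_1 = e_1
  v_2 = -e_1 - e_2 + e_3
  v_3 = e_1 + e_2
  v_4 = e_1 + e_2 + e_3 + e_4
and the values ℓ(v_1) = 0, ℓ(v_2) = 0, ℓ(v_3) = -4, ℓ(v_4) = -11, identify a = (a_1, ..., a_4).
a = (0, -4, -4, -3)

Write a = (a_1, ..., a_4) in the standard basis. For each basis vector v_i, ℓ(v_i) = <v_i, a> is a linear equation in the a_j's. Collect the n equations into a matrix system V a = ℓ, where row i of V is v_i (expressed in the standard basis). Since V is invertible (lower-triangular with 1s on the diagonal, up to permutation), solve by back-substitution:
  V =
[[1, 0, 0, 0],
 [-1, -1, 1, 0],
 [1, 1, 0, 0],
 [1, 1, 1, 1]]
  V a = (0, 0, -4, -11)
Solving gives a = (0, -4, -4, -3).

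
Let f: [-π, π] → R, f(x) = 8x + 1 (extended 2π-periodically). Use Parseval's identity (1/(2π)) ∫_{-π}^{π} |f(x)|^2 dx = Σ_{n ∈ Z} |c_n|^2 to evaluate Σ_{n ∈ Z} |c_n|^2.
Σ |c_n|^2 = 64π^2/3 + 1

Expand and integrate term by term over [-π, π]:
  ∫ (8x)^2 dx = 64·(2π^3/3); ∫ 2·8·(1)·x dx = 0 (odd integrand); ∫ 1^2 dx = 1·2π.
So (1/(2π)) ∫_{-π}^{π} (8x + 1)^2 dx = 64π^2/3 + 1 = 64π^2/3 + 1.
Parseval ⇒ Σ |c_n|^2 = 64π^2/3 + 1.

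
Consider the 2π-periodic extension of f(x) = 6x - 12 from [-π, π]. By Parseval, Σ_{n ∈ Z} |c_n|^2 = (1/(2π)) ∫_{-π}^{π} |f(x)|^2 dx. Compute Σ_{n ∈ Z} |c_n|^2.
Σ |c_n|^2 = 12π^2 + 144

Expand and integrate term by term over [-π, π]:
  ∫ (6x)^2 dx = 36·(2π^3/3); ∫ 2·6·(-12)·x dx = 0 (odd integrand); ∫ (-12)^2 dx = 144·2π.
So (1/(2π)) ∫_{-π}^{π} (6x - 12)^2 dx = 36π^2/3 + 144 = 12π^2 + 144.
Parseval ⇒ Σ |c_n|^2 = 12π^2 + 144.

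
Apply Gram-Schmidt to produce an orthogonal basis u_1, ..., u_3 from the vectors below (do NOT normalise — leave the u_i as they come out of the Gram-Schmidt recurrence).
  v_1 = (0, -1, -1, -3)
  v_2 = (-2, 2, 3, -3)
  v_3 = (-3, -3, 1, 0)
Orthogonal basis:
  u_1 = (0, -1, -1, -3)
  u_2 = (-2, 26/11, 37/11, -21/11)
  u_3 = (-76/27, -82/27, 47/54, 13/18)

Apply the Gram-Schmidt recurrence
  u_1 = v_1
  u_i = v_i − Σ_{j<i} ((v_i · u_j) / (u_j · u_j)) · u_j.

Step by step this gives:
  u_1 = (0, -1, -1, -3)
  u_2 = (-2, 26/11, 37/11, -21/11)
  u_3 = (-76/27, -82/27, 47/54, 13/18)

Orthogonality check:
  u_2 · u_1 = 0 (should be 0)
  u_3 · u_1 = 0 (should be 0)
  u_3 · u_2 = 0 (should be 0)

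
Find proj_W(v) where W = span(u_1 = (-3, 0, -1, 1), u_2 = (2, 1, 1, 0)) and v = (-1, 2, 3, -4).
proj_W(v) = (19/17, 5/17, 8/17, -3/17)

Set up U = [u_1 | ... | u_2] ∈ R^(4×2). The projector onto W = col(U) is P = U (U^T U)^(-1) U^T.
Compute U^T U =
  [11, -7]
  [-7, 6],
and U^T v = (-4, 3).
Solve U^T U · c = U^T v for the coefficients: c = (-3/17, 5/17). The projection is proj_W(v) = U c.
Check: (v - proj_W(v)) · u_1 = 0  (should be 0).
Check: (v - proj_W(v)) · u_2 = 0  (should be 0).
Result: proj_W(v) = (19/17, 5/17, 8/17, -3/17).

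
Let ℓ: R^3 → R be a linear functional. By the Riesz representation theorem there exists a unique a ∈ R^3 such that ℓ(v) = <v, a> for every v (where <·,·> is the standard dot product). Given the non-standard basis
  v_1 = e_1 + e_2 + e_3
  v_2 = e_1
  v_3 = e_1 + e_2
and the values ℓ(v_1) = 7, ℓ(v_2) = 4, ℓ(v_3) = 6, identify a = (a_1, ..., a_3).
a = (4, 2, 1)

Write a = (a_1, ..., a_3) in the standard basis. For each basis vector v_i, ℓ(v_i) = <v_i, a> is a linear equation in the a_j's. Collect the n equations into a matrix system V a = ℓ, where row i of V is v_i (expressed in the standard basis). Since V is invertible (lower-triangular with 1s on the diagonal, up to permutation), solve by back-substitution:
  V =
[[1, 1, 1],
 [1, 0, 0],
 [1, 1, 0]]
  V a = (7, 4, 6)
Solving gives a = (4, 2, 1).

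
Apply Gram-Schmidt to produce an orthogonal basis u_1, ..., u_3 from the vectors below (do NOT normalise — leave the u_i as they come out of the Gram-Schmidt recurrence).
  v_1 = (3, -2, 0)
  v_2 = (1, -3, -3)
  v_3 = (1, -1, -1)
Orthogonal basis:
  u_1 = (3, -2, 0)
  u_2 = (-14/13, -21/13, -3)
  u_3 = (12/83, 18/83, -14/83)

Apply the Gram-Schmidt recurrence
  u_1 = v_1
  u_i = v_i − Σ_{j<i} ((v_i · u_j) / (u_j · u_j)) · u_j.

Step by step this gives:
  u_1 = (3, -2, 0)
  u_2 = (-14/13, -21/13, -3)
  u_3 = (12/83, 18/83, -14/83)

Orthogonality check:
  u_2 · u_1 = 0 (should be 0)
  u_3 · u_1 = 0 (should be 0)
  u_3 · u_2 = 0 (should be 0)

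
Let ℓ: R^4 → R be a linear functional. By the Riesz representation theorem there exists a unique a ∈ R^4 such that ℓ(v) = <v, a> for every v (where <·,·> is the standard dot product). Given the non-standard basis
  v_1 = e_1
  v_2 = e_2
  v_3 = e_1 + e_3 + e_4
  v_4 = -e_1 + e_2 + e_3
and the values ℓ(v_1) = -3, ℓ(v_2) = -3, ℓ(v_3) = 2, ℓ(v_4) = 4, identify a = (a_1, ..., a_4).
a = (-3, -3, 4, 1)

Write a = (a_1, ..., a_4) in the standard basis. For each basis vector v_i, ℓ(v_i) = <v_i, a> is a linear equation in the a_j's. Collect the n equations into a matrix system V a = ℓ, where row i of V is v_i (expressed in the standard basis). Since V is invertible (lower-triangular with 1s on the diagonal, up to permutation), solve by back-substitution:
  V =
[[1, 0, 0, 0],
 [0, 1, 0, 0],
 [1, 0, 1, 1],
 [-1, 1, 1, 0]]
  V a = (-3, -3, 2, 4)
Solving gives a = (-3, -3, 4, 1).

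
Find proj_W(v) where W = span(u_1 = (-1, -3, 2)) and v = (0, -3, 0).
proj_W(v) = (-9/14, -27/14, 9/7)

Set up U = [u_1 | ... | u_1] ∈ R^(3×1). The projector onto W = col(U) is P = U (U^T U)^(-1) U^T.
Compute U^T U =
  [14],
and U^T v = (9).
Solve U^T U · c = U^T v for the coefficients: c = (9/14). The projection is proj_W(v) = U c.
Check: (v - proj_W(v)) · u_1 = 0  (should be 0).
Result: proj_W(v) = (-9/14, -27/14, 9/7).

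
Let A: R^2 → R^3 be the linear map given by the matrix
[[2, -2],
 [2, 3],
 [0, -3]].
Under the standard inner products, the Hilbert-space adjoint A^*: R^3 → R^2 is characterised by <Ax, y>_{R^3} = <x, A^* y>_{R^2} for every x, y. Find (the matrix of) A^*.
A^* = A^T =
[[2, 2, 0],
 [-2, 3, -3]]

For real matrices with standard dot products, the defining identity <Ax, y> = <x, A^* y> gives (Ax)^T y = x^T (A^*) y, i.e. x^T A^T y = x^T (A^*) y. Since this holds for all x, y, we must have A^* = A^T. Therefore
A^* =
[[2, 2, 0],
 [-2, 3, -3]].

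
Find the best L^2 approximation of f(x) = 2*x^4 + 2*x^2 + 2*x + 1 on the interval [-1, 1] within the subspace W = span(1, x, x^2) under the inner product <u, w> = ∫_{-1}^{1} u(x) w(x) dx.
g(x) = 26*x^2/7 + 2*x + 29/35

The best approximation g ∈ W is the orthogonal projection of f onto W. Writing g = a_0 + a_1 x + a_2 x^2, the coefficients solve the normal equations G · a = b where
  G_{ij} = <φ_i, φ_j> and b_i = <f, φ_i>, with φ_0 = 1, φ_1 = x, φ_2 = x^2.
G =
  [2, 0, 2/3]
  [0, 2/3, 0]
  [2/3, 0, 2/5],
b = (62/15, 4/3, 214/105).
Solving gives a_0 = 29/35, a_1 = 2, a_2 = 26/7, so
  g(x) = 26*x^2/7 + 2*x + 29/35.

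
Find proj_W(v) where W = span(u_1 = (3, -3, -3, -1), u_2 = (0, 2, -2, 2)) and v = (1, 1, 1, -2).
proj_W(v) = (-15/83, -42/83, 72/83, -52/83)

Set up U = [u_1 | ... | u_2] ∈ R^(4×2). The projector onto W = col(U) is P = U (U^T U)^(-1) U^T.
Compute U^T U =
  [28, -2]
  [-2, 12],
and U^T v = (-1, -4).
Solve U^T U · c = U^T v for the coefficients: c = (-5/83, -57/166). The projection is proj_W(v) = U c.
Check: (v - proj_W(v)) · u_1 = 0  (should be 0).
Check: (v - proj_W(v)) · u_2 = 0  (should be 0).
Result: proj_W(v) = (-15/83, -42/83, 72/83, -52/83).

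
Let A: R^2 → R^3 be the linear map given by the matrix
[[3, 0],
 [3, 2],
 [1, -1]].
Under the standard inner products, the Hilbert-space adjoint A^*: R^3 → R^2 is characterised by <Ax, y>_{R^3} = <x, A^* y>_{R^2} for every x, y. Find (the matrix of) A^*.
A^* = A^T =
[[3, 3, 1],
 [0, 2, -1]]

For real matrices with standard dot products, the defining identity <Ax, y> = <x, A^* y> gives (Ax)^T y = x^T (A^*) y, i.e. x^T A^T y = x^T (A^*) y. Since this holds for all x, y, we must have A^* = A^T. Therefore
A^* =
[[3, 3, 1],
 [0, 2, -1]].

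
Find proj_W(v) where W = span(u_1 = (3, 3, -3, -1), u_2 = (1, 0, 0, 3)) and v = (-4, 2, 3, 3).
proj_W(v) = (-10/7, -27/14, 27/14, 15/7)

Set up U = [u_1 | ... | u_2] ∈ R^(4×2). The projector onto W = col(U) is P = U (U^T U)^(-1) U^T.
Compute U^T U =
  [28, 0]
  [0, 10],
and U^T v = (-18, 5).
Solve U^T U · c = U^T v for the coefficients: c = (-9/14, 1/2). The projection is proj_W(v) = U c.
Check: (v - proj_W(v)) · u_1 = 0  (should be 0).
Check: (v - proj_W(v)) · u_2 = 0  (should be 0).
Result: proj_W(v) = (-10/7, -27/14, 27/14, 15/7).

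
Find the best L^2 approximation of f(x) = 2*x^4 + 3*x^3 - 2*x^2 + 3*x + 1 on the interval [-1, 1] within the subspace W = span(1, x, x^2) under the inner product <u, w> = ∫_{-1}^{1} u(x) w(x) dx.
g(x) = -2*x^2/7 + 24*x/5 + 29/35

The best approximation g ∈ W is the orthogonal projection of f onto W. Writing g = a_0 + a_1 x + a_2 x^2, the coefficients solve the normal equations G · a = b where
  G_{ij} = <φ_i, φ_j> and b_i = <f, φ_i>, with φ_0 = 1, φ_1 = x, φ_2 = x^2.
G =
  [2, 0, 2/3]
  [0, 2/3, 0]
  [2/3, 0, 2/5],
b = (22/15, 16/5, 46/105).
Solving gives a_0 = 29/35, a_1 = 24/5, a_2 = -2/7, so
  g(x) = -2*x^2/7 + 24*x/5 + 29/35.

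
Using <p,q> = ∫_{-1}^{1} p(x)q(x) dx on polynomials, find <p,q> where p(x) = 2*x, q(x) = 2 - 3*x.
<p,q> = -4

Expand the product: p(x)·q(x) = -6*x^2 + 4*x.
∫_{-1}^{1} of each monomial x^k gives [2/(k+1) if k even, 0 if k odd]. Integrating term-by-term (or equivalently evaluating the antiderivative F(x) = -2*x^3 + 2*x^2 at the endpoints):
  F(1) − F(−1) = 0 − (4) = -4.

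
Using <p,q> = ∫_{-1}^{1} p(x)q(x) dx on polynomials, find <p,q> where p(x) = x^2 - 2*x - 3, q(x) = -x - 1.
<p,q> = 20/3

Expand the product: p(x)·q(x) = -x^3 + x^2 + 5*x + 3.
∫_{-1}^{1} of each monomial x^k gives [2/(k+1) if k even, 0 if k odd]. Integrating term-by-term (or equivalently evaluating the antiderivative F(x) = -x^4/4 + x^3/3 + 5*x^2/2 + 3*x at the endpoints):
  F(1) − F(−1) = 67/12 − (-13/12) = 20/3.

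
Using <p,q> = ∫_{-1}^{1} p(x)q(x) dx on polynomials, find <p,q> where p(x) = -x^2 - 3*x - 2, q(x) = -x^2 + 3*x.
<p,q> = -64/15

Expand the product: p(x)·q(x) = x^4 - 7*x^2 - 6*x.
∫_{-1}^{1} of each monomial x^k gives [2/(k+1) if k even, 0 if k odd]. Integrating term-by-term (or equivalently evaluating the antiderivative F(x) = x^5/5 - 7*x^3/3 - 3*x^2 at the endpoints):
  F(1) − F(−1) = -77/15 − (-13/15) = -64/15.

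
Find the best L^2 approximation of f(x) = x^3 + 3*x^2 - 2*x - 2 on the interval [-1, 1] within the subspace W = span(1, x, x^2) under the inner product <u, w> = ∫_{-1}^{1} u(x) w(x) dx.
g(x) = 3*x^2 - 7*x/5 - 2

The best approximation g ∈ W is the orthogonal projection of f onto W. Writing g = a_0 + a_1 x + a_2 x^2, the coefficients solve the normal equations G · a = b where
  G_{ij} = <φ_i, φ_j> and b_i = <f, φ_i>, with φ_0 = 1, φ_1 = x, φ_2 = x^2.
G =
  [2, 0, 2/3]
  [0, 2/3, 0]
  [2/3, 0, 2/5],
b = (-2, -14/15, -2/15).
Solving gives a_0 = -2, a_1 = -7/5, a_2 = 3, so
  g(x) = 3*x^2 - 7*x/5 - 2.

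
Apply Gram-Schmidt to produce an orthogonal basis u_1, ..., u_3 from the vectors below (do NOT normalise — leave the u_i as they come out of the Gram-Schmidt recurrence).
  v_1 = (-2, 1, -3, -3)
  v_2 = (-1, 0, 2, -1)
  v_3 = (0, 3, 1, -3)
Orthogonal basis:
  u_1 = (-2, 1, -3, -3)
  u_2 = (-25/23, 1/23, 43/23, -26/23)
  u_3 = (242/137, 352/137, 66/137, -110/137)

Apply the Gram-Schmidt recurrence
  u_1 = v_1
  u_i = v_i − Σ_{j<i} ((v_i · u_j) / (u_j · u_j)) · u_j.

Step by step this gives:
  u_1 = (-2, 1, -3, -3)
  u_2 = (-25/23, 1/23, 43/23, -26/23)
  u_3 = (242/137, 352/137, 66/137, -110/137)

Orthogonality check:
  u_2 · u_1 = 0 (should be 0)
  u_3 · u_1 = 0 (should be 0)
  u_3 · u_2 = 0 (should be 0)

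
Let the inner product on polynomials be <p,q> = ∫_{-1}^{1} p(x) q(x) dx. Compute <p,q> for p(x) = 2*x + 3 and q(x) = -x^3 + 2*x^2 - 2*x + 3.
<p,q> = 278/15

Expand the product: p(x)·q(x) = -2*x^4 + x^3 + 2*x^2 + 9.
∫_{-1}^{1} of each monomial x^k gives [2/(k+1) if k even, 0 if k odd]. Integrating term-by-term (or equivalently evaluating the antiderivative F(x) = -2*x^5/5 + x^4/4 + 2*x^3/3 + 9*x at the endpoints):
  F(1) − F(−1) = 571/60 − (-541/60) = 278/15.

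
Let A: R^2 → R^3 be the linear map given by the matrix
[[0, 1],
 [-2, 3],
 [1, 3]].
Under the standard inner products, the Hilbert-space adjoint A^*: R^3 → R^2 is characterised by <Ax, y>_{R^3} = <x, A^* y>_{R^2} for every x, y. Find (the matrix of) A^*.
A^* = A^T =
[[0, -2, 1],
 [1, 3, 3]]

For real matrices with standard dot products, the defining identity <Ax, y> = <x, A^* y> gives (Ax)^T y = x^T (A^*) y, i.e. x^T A^T y = x^T (A^*) y. Since this holds for all x, y, we must have A^* = A^T. Therefore
A^* =
[[0, -2, 1],
 [1, 3, 3]].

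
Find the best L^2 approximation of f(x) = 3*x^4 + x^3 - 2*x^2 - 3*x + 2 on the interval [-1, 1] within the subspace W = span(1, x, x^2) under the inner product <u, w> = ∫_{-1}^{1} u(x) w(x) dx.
g(x) = 4*x^2/7 - 12*x/5 + 61/35

The best approximation g ∈ W is the orthogonal projection of f onto W. Writing g = a_0 + a_1 x + a_2 x^2, the coefficients solve the normal equations G · a = b where
  G_{ij} = <φ_i, φ_j> and b_i = <f, φ_i>, with φ_0 = 1, φ_1 = x, φ_2 = x^2.
G =
  [2, 0, 2/3]
  [0, 2/3, 0]
  [2/3, 0, 2/5],
b = (58/15, -8/5, 146/105).
Solving gives a_0 = 61/35, a_1 = -12/5, a_2 = 4/7, so
  g(x) = 4*x^2/7 - 12*x/5 + 61/35.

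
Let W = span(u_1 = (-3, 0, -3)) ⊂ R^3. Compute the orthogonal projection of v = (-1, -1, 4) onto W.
proj_W(v) = (3/2, 0, 3/2)

Set up U = [u_1 | ... | u_1] ∈ R^(3×1). The projector onto W = col(U) is P = U (U^T U)^(-1) U^T.
Compute U^T U =
  [18],
and U^T v = (-9).
Solve U^T U · c = U^T v for the coefficients: c = (-1/2). The projection is proj_W(v) = U c.
Check: (v - proj_W(v)) · u_1 = 0  (should be 0).
Result: proj_W(v) = (3/2, 0, 3/2).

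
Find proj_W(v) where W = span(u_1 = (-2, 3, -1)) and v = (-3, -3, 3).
proj_W(v) = (6/7, -9/7, 3/7)

Set up U = [u_1 | ... | u_1] ∈ R^(3×1). The projector onto W = col(U) is P = U (U^T U)^(-1) U^T.
Compute U^T U =
  [14],
and U^T v = (-6).
Solve U^T U · c = U^T v for the coefficients: c = (-3/7). The projection is proj_W(v) = U c.
Check: (v - proj_W(v)) · u_1 = 0  (should be 0).
Result: proj_W(v) = (6/7, -9/7, 3/7).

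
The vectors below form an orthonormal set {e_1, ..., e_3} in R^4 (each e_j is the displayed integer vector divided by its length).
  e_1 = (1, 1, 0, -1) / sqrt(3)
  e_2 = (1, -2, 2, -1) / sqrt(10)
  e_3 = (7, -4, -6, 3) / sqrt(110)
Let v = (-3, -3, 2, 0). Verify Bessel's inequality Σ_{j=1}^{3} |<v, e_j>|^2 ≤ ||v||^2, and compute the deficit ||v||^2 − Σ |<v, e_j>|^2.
Σ |<v, e_j>|^2 = 230/11; ||v||^2 = 22; deficit = 12/11

Write each e_j = u_j / sqrt(<u_j, u_j>) where u_j is the displayed integer vector. Then <v, e_j> = <v, u_j> / sqrt(<u_j, u_j>), so |<v, e_j>|^2 = <v, u_j>^2 / <u_j, u_j>.
Coefficients: <v, e_1> = -6/sqrt(3), <v, e_2> = 7/sqrt(10), <v, e_3> = -21/sqrt(110).
Square and sum: Σ |<v, e_j>|^2 = 230/11.
Compute ||v||^2 = v·v = 22.
Deficit = 22 − 230/11 = 12/11 ≥ 0, confirming Bessel's inequality. (The deficit equals ||v − Σ <v,e_j> e_j||^2, the squared distance from v to span{e_j}.)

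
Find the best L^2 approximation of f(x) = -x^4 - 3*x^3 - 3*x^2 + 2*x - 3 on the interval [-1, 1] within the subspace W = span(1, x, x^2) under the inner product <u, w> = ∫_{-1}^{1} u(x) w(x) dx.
g(x) = -27*x^2/7 + x/5 - 102/35

The best approximation g ∈ W is the orthogonal projection of f onto W. Writing g = a_0 + a_1 x + a_2 x^2, the coefficients solve the normal equations G · a = b where
  G_{ij} = <φ_i, φ_j> and b_i = <f, φ_i>, with φ_0 = 1, φ_1 = x, φ_2 = x^2.
G =
  [2, 0, 2/3]
  [0, 2/3, 0]
  [2/3, 0, 2/5],
b = (-42/5, 2/15, -122/35).
Solving gives a_0 = -102/35, a_1 = 1/5, a_2 = -27/7, so
  g(x) = -27*x^2/7 + x/5 - 102/35.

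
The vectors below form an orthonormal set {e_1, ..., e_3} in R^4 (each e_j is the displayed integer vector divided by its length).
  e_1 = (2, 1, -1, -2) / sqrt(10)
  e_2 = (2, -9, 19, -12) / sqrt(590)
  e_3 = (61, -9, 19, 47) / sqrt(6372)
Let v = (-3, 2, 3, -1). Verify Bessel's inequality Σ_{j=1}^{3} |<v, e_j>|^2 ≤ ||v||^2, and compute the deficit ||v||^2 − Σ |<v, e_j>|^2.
Σ |<v, e_j>|^2 = 1259/108; ||v||^2 = 23; deficit = 1225/108

Write each e_j = u_j / sqrt(<u_j, u_j>) where u_j is the displayed integer vector. Then <v, e_j> = <v, u_j> / sqrt(<u_j, u_j>), so |<v, e_j>|^2 = <v, u_j>^2 / <u_j, u_j>.
Coefficients: <v, e_1> = -5/sqrt(10), <v, e_2> = 45/sqrt(590), <v, e_3> = -191/sqrt(6372).
Square and sum: Σ |<v, e_j>|^2 = 1259/108.
Compute ||v||^2 = v·v = 23.
Deficit = 23 − 1259/108 = 1225/108 ≥ 0, confirming Bessel's inequality. (The deficit equals ||v − Σ <v,e_j> e_j||^2, the squared distance from v to span{e_j}.)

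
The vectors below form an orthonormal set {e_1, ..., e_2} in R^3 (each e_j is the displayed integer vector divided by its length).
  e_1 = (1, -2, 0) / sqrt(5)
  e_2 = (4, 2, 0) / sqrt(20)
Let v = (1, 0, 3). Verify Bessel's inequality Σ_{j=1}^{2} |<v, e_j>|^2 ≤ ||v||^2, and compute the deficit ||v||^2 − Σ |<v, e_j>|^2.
Σ |<v, e_j>|^2 = 1; ||v||^2 = 10; deficit = 9

Write each e_j = u_j / sqrt(<u_j, u_j>) where u_j is the displayed integer vector. Then <v, e_j> = <v, u_j> / sqrt(<u_j, u_j>), so |<v, e_j>|^2 = <v, u_j>^2 / <u_j, u_j>.
Coefficients: <v, e_1> = 1/sqrt(5), <v, e_2> = 4/sqrt(20).
Square and sum: Σ |<v, e_j>|^2 = 1.
Compute ||v||^2 = v·v = 10.
Deficit = 10 − 1 = 9 ≥ 0, confirming Bessel's inequality. (The deficit equals ||v − Σ <v,e_j> e_j||^2, the squared distance from v to span{e_j}.)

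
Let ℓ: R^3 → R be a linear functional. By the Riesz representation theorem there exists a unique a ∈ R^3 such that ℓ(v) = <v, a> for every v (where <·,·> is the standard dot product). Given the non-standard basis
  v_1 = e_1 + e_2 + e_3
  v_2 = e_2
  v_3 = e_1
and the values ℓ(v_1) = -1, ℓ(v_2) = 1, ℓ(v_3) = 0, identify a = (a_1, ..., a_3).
a = (0, 1, -2)

Write a = (a_1, ..., a_3) in the standard basis. For each basis vector v_i, ℓ(v_i) = <v_i, a> is a linear equation in the a_j's. Collect the n equations into a matrix system V a = ℓ, where row i of V is v_i (expressed in the standard basis). Since V is invertible (lower-triangular with 1s on the diagonal, up to permutation), solve by back-substitution:
  V =
[[1, 1, 1],
 [0, 1, 0],
 [1, 0, 0]]
  V a = (-1, 1, 0)
Solving gives a = (0, 1, -2).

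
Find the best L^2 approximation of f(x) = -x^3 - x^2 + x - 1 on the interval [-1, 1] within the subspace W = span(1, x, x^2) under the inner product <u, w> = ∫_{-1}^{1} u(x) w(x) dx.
g(x) = -x^2 + 2*x/5 - 1

The best approximation g ∈ W is the orthogonal projection of f onto W. Writing g = a_0 + a_1 x + a_2 x^2, the coefficients solve the normal equations G · a = b where
  G_{ij} = <φ_i, φ_j> and b_i = <f, φ_i>, with φ_0 = 1, φ_1 = x, φ_2 = x^2.
G =
  [2, 0, 2/3]
  [0, 2/3, 0]
  [2/3, 0, 2/5],
b = (-8/3, 4/15, -16/15).
Solving gives a_0 = -1, a_1 = 2/5, a_2 = -1, so
  g(x) = -x^2 + 2*x/5 - 1.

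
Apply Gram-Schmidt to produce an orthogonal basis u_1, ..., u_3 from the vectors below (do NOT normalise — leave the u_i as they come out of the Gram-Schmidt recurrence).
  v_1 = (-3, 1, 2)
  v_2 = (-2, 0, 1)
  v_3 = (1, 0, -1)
Orthogonal basis:
  u_1 = (-3, 1, 2)
  u_2 = (-2/7, -4/7, -1/7)
  u_3 = (-1/6, 1/6, -1/3)

Apply the Gram-Schmidt recurrence
  u_1 = v_1
  u_i = v_i − Σ_{j<i} ((v_i · u_j) / (u_j · u_j)) · u_j.

Step by step this gives:
  u_1 = (-3, 1, 2)
  u_2 = (-2/7, -4/7, -1/7)
  u_3 = (-1/6, 1/6, -1/3)

Orthogonality check:
  u_2 · u_1 = 0 (should be 0)
  u_3 · u_1 = 0 (should be 0)
  u_3 · u_2 = 0 (should be 0)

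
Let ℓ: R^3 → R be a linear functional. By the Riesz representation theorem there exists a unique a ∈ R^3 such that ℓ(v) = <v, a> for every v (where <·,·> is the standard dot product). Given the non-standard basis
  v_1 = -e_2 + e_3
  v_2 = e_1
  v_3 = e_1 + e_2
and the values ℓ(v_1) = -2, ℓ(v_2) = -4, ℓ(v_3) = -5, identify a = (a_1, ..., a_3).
a = (-4, -1, -3)

Write a = (a_1, ..., a_3) in the standard basis. For each basis vector v_i, ℓ(v_i) = <v_i, a> is a linear equation in the a_j's. Collect the n equations into a matrix system V a = ℓ, where row i of V is v_i (expressed in the standard basis). Since V is invertible (lower-triangular with 1s on the diagonal, up to permutation), solve by back-substitution:
  V =
[[0, -1, 1],
 [1, 0, 0],
 [1, 1, 0]]
  V a = (-2, -4, -5)
Solving gives a = (-4, -1, -3).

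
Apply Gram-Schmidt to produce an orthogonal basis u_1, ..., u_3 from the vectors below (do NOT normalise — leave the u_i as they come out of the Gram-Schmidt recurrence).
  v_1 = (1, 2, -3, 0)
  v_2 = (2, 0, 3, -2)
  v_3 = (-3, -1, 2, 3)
Orthogonal basis:
  u_1 = (1, 2, -3, 0)
  u_2 = (5/2, 1, 3/2, -2)
  u_3 = (-16/189, 269/189, 58/63, 35/27)

Apply the Gram-Schmidt recurrence
  u_1 = v_1
  u_i = v_i − Σ_{j<i} ((v_i · u_j) / (u_j · u_j)) · u_j.

Step by step this gives:
  u_1 = (1, 2, -3, 0)
  u_2 = (5/2, 1, 3/2, -2)
  u_3 = (-16/189, 269/189, 58/63, 35/27)

Orthogonality check:
  u_2 · u_1 = 0 (should be 0)
  u_3 · u_1 = 0 (should be 0)
  u_3 · u_2 = 0 (should be 0)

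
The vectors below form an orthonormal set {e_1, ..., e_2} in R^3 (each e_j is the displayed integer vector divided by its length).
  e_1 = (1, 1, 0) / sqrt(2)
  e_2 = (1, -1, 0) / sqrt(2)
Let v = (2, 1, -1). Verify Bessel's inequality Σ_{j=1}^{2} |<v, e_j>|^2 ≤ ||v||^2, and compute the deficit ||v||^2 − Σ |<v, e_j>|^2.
Σ |<v, e_j>|^2 = 5; ||v||^2 = 6; deficit = 1

Write each e_j = u_j / sqrt(<u_j, u_j>) where u_j is the displayed integer vector. Then <v, e_j> = <v, u_j> / sqrt(<u_j, u_j>), so |<v, e_j>|^2 = <v, u_j>^2 / <u_j, u_j>.
Coefficients: <v, e_1> = 3/sqrt(2), <v, e_2> = 1/sqrt(2).
Square and sum: Σ |<v, e_j>|^2 = 5.
Compute ||v||^2 = v·v = 6.
Deficit = 6 − 5 = 1 ≥ 0, confirming Bessel's inequality. (The deficit equals ||v − Σ <v,e_j> e_j||^2, the squared distance from v to span{e_j}.)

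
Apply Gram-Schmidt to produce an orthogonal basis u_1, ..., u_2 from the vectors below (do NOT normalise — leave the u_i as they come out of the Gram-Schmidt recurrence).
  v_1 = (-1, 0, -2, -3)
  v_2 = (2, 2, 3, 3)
Orthogonal basis:
  u_1 = (-1, 0, -2, -3)
  u_2 = (11/14, 2, 4/7, -9/14)

Apply the Gram-Schmidt recurrence
  u_1 = v_1
  u_i = v_i − Σ_{j<i} ((v_i · u_j) / (u_j · u_j)) · u_j.

Step by step this gives:
  u_1 = (-1, 0, -2, -3)
  u_2 = (11/14, 2, 4/7, -9/14)

Orthogonality check:
  u_2 · u_1 = 0 (should be 0)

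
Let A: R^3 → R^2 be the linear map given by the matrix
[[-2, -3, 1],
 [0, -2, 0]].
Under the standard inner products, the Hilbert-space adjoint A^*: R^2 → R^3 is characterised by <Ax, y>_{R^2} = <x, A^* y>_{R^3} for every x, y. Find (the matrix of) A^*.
A^* = A^T =
[[-2, 0],
 [-3, -2],
 [1, 0]]

For real matrices with standard dot products, the defining identity <Ax, y> = <x, A^* y> gives (Ax)^T y = x^T (A^*) y, i.e. x^T A^T y = x^T (A^*) y. Since this holds for all x, y, we must have A^* = A^T. Therefore
A^* =
[[-2, 0],
 [-3, -2],
 [1, 0]].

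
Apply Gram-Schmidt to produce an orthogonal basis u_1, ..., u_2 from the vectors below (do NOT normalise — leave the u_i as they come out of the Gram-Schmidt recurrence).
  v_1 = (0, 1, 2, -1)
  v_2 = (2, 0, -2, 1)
Orthogonal basis:
  u_1 = (0, 1, 2, -1)
  u_2 = (2, 5/6, -1/3, 1/6)

Apply the Gram-Schmidt recurrence
  u_1 = v_1
  u_i = v_i − Σ_{j<i} ((v_i · u_j) / (u_j · u_j)) · u_j.

Step by step this gives:
  u_1 = (0, 1, 2, -1)
  u_2 = (2, 5/6, -1/3, 1/6)

Orthogonality check:
  u_2 · u_1 = 0 (should be 0)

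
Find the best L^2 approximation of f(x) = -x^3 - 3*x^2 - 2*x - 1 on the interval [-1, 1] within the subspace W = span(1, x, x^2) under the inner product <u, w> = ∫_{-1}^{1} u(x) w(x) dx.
g(x) = -3*x^2 - 13*x/5 - 1

The best approximation g ∈ W is the orthogonal projection of f onto W. Writing g = a_0 + a_1 x + a_2 x^2, the coefficients solve the normal equations G · a = b where
  G_{ij} = <φ_i, φ_j> and b_i = <f, φ_i>, with φ_0 = 1, φ_1 = x, φ_2 = x^2.
G =
  [2, 0, 2/3]
  [0, 2/3, 0]
  [2/3, 0, 2/5],
b = (-4, -26/15, -28/15).
Solving gives a_0 = -1, a_1 = -13/5, a_2 = -3, so
  g(x) = -3*x^2 - 13*x/5 - 1.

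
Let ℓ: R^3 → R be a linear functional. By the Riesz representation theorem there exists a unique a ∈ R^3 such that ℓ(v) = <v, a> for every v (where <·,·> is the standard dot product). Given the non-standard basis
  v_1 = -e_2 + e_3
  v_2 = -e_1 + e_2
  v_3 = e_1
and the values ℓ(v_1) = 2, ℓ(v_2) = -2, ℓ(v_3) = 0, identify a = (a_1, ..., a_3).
a = (0, -2, 0)

Write a = (a_1, ..., a_3) in the standard basis. For each basis vector v_i, ℓ(v_i) = <v_i, a> is a linear equation in the a_j's. Collect the n equations into a matrix system V a = ℓ, where row i of V is v_i (expressed in the standard basis). Since V is invertible (lower-triangular with 1s on the diagonal, up to permutation), solve by back-substitution:
  V =
[[0, -1, 1],
 [-1, 1, 0],
 [1, 0, 0]]
  V a = (2, -2, 0)
Solving gives a = (0, -2, 0).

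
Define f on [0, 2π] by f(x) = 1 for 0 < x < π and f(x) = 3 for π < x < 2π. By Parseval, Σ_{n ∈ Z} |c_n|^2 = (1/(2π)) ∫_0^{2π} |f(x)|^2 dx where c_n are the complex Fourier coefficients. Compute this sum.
Σ |c_n|^2 = 5

Parseval equates the L^2 energy of f (normalised by 1/(2π)) with the ℓ^2 sum of its Fourier coefficients: (1/(2π)) ∫_0^{2π} |f|^2 = Σ |c_n|^2.
Compute the left side: (1/(2π)) [∫_0^π 1^2 dx + ∫_π^{2π} 3^2 dx] = (1/(2π)) · (1π + 9π) = (1 + 9)/2 = 5.
So Σ_{n ∈ Z} |c_n|^2 = 5.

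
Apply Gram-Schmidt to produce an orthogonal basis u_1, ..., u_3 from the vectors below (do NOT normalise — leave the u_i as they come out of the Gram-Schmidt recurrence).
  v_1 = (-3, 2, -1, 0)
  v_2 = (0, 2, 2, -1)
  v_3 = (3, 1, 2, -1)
Orthogonal basis:
  u_1 = (-3, 2, -1, 0)
  u_2 = (3/7, 12/7, 15/7, -1)
  u_3 = (81/122, 40/61, -83/122, -3/61)

Apply the Gram-Schmidt recurrence
  u_1 = v_1
  u_i = v_i − Σ_{j<i} ((v_i · u_j) / (u_j · u_j)) · u_j.

Step by step this gives:
  u_1 = (-3, 2, -1, 0)
  u_2 = (3/7, 12/7, 15/7, -1)
  u_3 = (81/122, 40/61, -83/122, -3/61)

Orthogonality check:
  u_2 · u_1 = 0 (should be 0)
  u_3 · u_1 = 0 (should be 0)
  u_3 · u_2 = 0 (should be 0)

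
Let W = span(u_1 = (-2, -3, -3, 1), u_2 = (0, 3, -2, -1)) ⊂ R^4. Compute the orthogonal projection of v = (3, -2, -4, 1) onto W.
proj_W(v) = (-62/51, -37/34, -118/51, 37/102)

Set up U = [u_1 | ... | u_2] ∈ R^(4×2). The projector onto W = col(U) is P = U (U^T U)^(-1) U^T.
Compute U^T U =
  [23, -4]
  [-4, 14],
and U^T v = (13, 1).
Solve U^T U · c = U^T v for the coefficients: c = (31/51, 25/102). The projection is proj_W(v) = U c.
Check: (v - proj_W(v)) · u_1 = 0  (should be 0).
Check: (v - proj_W(v)) · u_2 = 0  (should be 0).
Result: proj_W(v) = (-62/51, -37/34, -118/51, 37/102).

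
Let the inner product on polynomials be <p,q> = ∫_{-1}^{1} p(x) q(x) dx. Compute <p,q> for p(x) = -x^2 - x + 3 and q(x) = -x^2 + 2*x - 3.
<p,q> = -284/15

Expand the product: p(x)·q(x) = x^4 - x^3 - 2*x^2 + 9*x - 9.
∫_{-1}^{1} of each monomial x^k gives [2/(k+1) if k even, 0 if k odd]. Integrating term-by-term (or equivalently evaluating the antiderivative F(x) = x^5/5 - x^4/4 - 2*x^3/3 + 9*x^2/2 - 9*x at the endpoints):
  F(1) − F(−1) = -313/60 − (823/60) = -284/15.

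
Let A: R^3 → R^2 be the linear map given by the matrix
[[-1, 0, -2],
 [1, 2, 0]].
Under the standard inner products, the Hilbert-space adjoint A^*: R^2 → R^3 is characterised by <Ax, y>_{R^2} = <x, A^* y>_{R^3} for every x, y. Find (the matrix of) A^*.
A^* = A^T =
[[-1, 1],
 [0, 2],
 [-2, 0]]

For real matrices with standard dot products, the defining identity <Ax, y> = <x, A^* y> gives (Ax)^T y = x^T (A^*) y, i.e. x^T A^T y = x^T (A^*) y. Since this holds for all x, y, we must have A^* = A^T. Therefore
A^* =
[[-1, 1],
 [0, 2],
 [-2, 0]].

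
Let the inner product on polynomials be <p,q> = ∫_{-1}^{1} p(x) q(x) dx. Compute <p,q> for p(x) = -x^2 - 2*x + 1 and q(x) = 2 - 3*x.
<p,q> = 20/3

Expand the product: p(x)·q(x) = 3*x^3 + 4*x^2 - 7*x + 2.
∫_{-1}^{1} of each monomial x^k gives [2/(k+1) if k even, 0 if k odd]. Integrating term-by-term (or equivalently evaluating the antiderivative F(x) = 3*x^4/4 + 4*x^3/3 - 7*x^2/2 + 2*x at the endpoints):
  F(1) − F(−1) = 7/12 − (-73/12) = 20/3.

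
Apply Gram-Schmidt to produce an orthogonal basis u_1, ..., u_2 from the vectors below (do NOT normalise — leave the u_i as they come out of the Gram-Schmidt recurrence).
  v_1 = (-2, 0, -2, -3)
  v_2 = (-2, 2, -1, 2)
Orthogonal basis:
  u_1 = (-2, 0, -2, -3)
  u_2 = (-2, 2, -1, 2)

Apply the Gram-Schmidt recurrence
  u_1 = v_1
  u_i = v_i − Σ_{j<i} ((v_i · u_j) / (u_j · u_j)) · u_j.

Step by step this gives:
  u_1 = (-2, 0, -2, -3)
  u_2 = (-2, 2, -1, 2)

Orthogonality check:
  u_2 · u_1 = 0 (should be 0)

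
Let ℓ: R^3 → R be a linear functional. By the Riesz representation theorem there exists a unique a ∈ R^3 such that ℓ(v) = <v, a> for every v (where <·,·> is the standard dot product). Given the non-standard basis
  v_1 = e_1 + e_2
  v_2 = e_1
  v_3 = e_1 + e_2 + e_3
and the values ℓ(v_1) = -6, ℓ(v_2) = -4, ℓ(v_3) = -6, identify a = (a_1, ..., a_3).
a = (-4, -2, 0)

Write a = (a_1, ..., a_3) in the standard basis. For each basis vector v_i, ℓ(v_i) = <v_i, a> is a linear equation in the a_j's. Collect the n equations into a matrix system V a = ℓ, where row i of V is v_i (expressed in the standard basis). Since V is invertible (lower-triangular with 1s on the diagonal, up to permutation), solve by back-substitution:
  V =
[[1, 1, 0],
 [1, 0, 0],
 [1, 1, 1]]
  V a = (-6, -4, -6)
Solving gives a = (-4, -2, 0).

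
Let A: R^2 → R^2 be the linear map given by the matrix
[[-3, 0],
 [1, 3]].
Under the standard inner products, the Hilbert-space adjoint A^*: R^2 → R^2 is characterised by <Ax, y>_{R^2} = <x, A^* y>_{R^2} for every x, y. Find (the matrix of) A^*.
A^* = A^T =
[[-3, 1],
 [0, 3]]

For real matrices with standard dot products, the defining identity <Ax, y> = <x, A^* y> gives (Ax)^T y = x^T (A^*) y, i.e. x^T A^T y = x^T (A^*) y. Since this holds for all x, y, we must have A^* = A^T. Therefore
A^* =
[[-3, 1],
 [0, 3]].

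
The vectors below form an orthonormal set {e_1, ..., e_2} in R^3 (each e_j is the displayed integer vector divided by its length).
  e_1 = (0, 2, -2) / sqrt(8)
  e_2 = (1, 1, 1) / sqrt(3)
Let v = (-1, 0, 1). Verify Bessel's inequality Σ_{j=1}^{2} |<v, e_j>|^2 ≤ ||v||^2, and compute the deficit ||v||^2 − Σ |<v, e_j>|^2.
Σ |<v, e_j>|^2 = 1/2; ||v||^2 = 2; deficit = 3/2

Write each e_j = u_j / sqrt(<u_j, u_j>) where u_j is the displayed integer vector. Then <v, e_j> = <v, u_j> / sqrt(<u_j, u_j>), so |<v, e_j>|^2 = <v, u_j>^2 / <u_j, u_j>.
Coefficients: <v, e_1> = -2/sqrt(8), <v, e_2> = 0/sqrt(3).
Square and sum: Σ |<v, e_j>|^2 = 1/2.
Compute ||v||^2 = v·v = 2.
Deficit = 2 − 1/2 = 3/2 ≥ 0, confirming Bessel's inequality. (The deficit equals ||v − Σ <v,e_j> e_j||^2, the squared distance from v to span{e_j}.)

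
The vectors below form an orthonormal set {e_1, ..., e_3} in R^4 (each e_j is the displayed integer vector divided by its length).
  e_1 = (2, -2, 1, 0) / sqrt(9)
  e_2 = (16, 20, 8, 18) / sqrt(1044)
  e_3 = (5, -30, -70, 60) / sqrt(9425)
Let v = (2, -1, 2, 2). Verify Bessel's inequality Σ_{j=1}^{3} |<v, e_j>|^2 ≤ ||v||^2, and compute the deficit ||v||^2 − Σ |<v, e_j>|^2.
Σ |<v, e_j>|^2 = 144/13; ||v||^2 = 13; deficit = 25/13

Write each e_j = u_j / sqrt(<u_j, u_j>) where u_j is the displayed integer vector. Then <v, e_j> = <v, u_j> / sqrt(<u_j, u_j>), so |<v, e_j>|^2 = <v, u_j>^2 / <u_j, u_j>.
Coefficients: <v, e_1> = 8/sqrt(9), <v, e_2> = 64/sqrt(1044), <v, e_3> = 20/sqrt(9425).
Square and sum: Σ |<v, e_j>|^2 = 144/13.
Compute ||v||^2 = v·v = 13.
Deficit = 13 − 144/13 = 25/13 ≥ 0, confirming Bessel's inequality. (The deficit equals ||v − Σ <v,e_j> e_j||^2, the squared distance from v to span{e_j}.)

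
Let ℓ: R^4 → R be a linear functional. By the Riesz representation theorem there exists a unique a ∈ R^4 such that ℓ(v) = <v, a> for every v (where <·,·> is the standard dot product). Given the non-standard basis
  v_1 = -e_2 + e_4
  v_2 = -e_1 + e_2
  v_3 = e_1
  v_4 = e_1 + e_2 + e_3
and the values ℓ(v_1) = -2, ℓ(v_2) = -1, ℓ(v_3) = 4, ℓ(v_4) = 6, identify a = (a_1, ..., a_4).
a = (4, 3, -1, 1)

Write a = (a_1, ..., a_4) in the standard basis. For each basis vector v_i, ℓ(v_i) = <v_i, a> is a linear equation in the a_j's. Collect the n equations into a matrix system V a = ℓ, where row i of V is v_i (expressed in the standard basis). Since V is invertible (lower-triangular with 1s on the diagonal, up to permutation), solve by back-substitution:
  V =
[[0, -1, 0, 1],
 [-1, 1, 0, 0],
 [1, 0, 0, 0],
 [1, 1, 1, 0]]
  V a = (-2, -1, 4, 6)
Solving gives a = (4, 3, -1, 1).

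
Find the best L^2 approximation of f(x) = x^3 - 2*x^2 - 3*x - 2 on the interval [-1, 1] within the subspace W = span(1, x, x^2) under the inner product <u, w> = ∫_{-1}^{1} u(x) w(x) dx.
g(x) = -2*x^2 - 12*x/5 - 2

The best approximation g ∈ W is the orthogonal projection of f onto W. Writing g = a_0 + a_1 x + a_2 x^2, the coefficients solve the normal equations G · a = b where
  G_{ij} = <φ_i, φ_j> and b_i = <f, φ_i>, with φ_0 = 1, φ_1 = x, φ_2 = x^2.
G =
  [2, 0, 2/3]
  [0, 2/3, 0]
  [2/3, 0, 2/5],
b = (-16/3, -8/5, -32/15).
Solving gives a_0 = -2, a_1 = -12/5, a_2 = -2, so
  g(x) = -2*x^2 - 12*x/5 - 2.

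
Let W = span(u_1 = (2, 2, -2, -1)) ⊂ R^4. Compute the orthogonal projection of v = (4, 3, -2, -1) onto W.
proj_W(v) = (38/13, 38/13, -38/13, -19/13)

Set up U = [u_1 | ... | u_1] ∈ R^(4×1). The projector onto W = col(U) is P = U (U^T U)^(-1) U^T.
Compute U^T U =
  [13],
and U^T v = (19).
Solve U^T U · c = U^T v for the coefficients: c = (19/13). The projection is proj_W(v) = U c.
Check: (v - proj_W(v)) · u_1 = 0  (should be 0).
Result: proj_W(v) = (38/13, 38/13, -38/13, -19/13).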